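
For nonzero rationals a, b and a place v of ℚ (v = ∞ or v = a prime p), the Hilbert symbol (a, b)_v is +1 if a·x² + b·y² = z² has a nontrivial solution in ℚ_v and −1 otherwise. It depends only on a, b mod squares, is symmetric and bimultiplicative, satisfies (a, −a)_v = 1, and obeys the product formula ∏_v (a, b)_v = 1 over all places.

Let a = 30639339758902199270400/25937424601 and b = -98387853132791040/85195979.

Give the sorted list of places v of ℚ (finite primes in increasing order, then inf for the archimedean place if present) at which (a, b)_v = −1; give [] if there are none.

[3, 13]

(a, b) ≡ (119, -15015) mod (ℚ^×)²; places V = {2, 3, 5, 7, 11, 13, 17, 23, ∞}.
(a,b)_2: α=10, β=8; u≡7, v≡1 (mod 8); ε(u)ε(v)=1·0, αω(v)=10·0, βω(u)=8·0; sum ≡ 0  ⇒  +1.
(a,b)_17: α=3, u≡11; β=2, v≡4 (mod 17); (11|17)=-1, (4|17)=+1; sign (−1)^0·-1^2·+1^3 = +1.
(a,b)_7: α=11, u≡5; β=9, v≡1 (mod 7); (5|7)=-1, (1|7)=+1; sign (−1)^1·-1^9·+1^11 = +1.
(a,b)_23: α=0, u≡1; β=-2, v≡8 (mod 23); (1|23)=+1, (8|23)=+1; sign (−1)^0·+1^-2·+1^0 = +1.
(a,b)_13: α=2, u≡2; β=3, v≡8 (mod 13); (2|13)=-1, (8|13)=-1; sign (−1)^0·-1^3·-1^2 = -1.
(a,b)_∞: sgn(119)=+, sgn(-15015)=−, so +1.
(a,b)_11: α=-10, u≡4; β=-5, v≡6 (mod 11); (4|11)=+1, (6|11)=-1; sign (−1)^0·+1^-5·-1^-10 = +1.
(a,b)_5: α=2, u≡1; β=1, v≡3 (mod 5); (1|5)=+1, (3|5)=-1; sign (−1)^0·+1^1·-1^2 = +1.
(a,b)_3: α=6, u≡2; β=1, v≡2 (mod 3); (2|3)=-1, (2|3)=-1; sign (−1)^0·-1^1·-1^6 = -1.
(119, -15015 / ℚ) ramifies at {3, 13}: a division algebra.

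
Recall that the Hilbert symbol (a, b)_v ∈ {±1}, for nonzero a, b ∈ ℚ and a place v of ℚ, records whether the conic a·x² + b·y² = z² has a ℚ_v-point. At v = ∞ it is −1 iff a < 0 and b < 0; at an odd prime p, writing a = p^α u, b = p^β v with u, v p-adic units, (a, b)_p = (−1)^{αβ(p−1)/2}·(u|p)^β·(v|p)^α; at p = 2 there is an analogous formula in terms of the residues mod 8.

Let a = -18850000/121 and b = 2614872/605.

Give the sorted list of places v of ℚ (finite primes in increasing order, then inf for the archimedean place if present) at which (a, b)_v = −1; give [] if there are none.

[3, 13]

(a, b) ≡ (-1885, 11310) mod (ℚ^×)²; places V = {2, 3, 5, 11, 13, 17, 29, ∞}.
(a,b)_11: α=-2, u≡7; β=-2, v≡8 (mod 11); (7|11)=-1, (8|11)=-1; sign (−1)^0·-1^-2·-1^-2 = +1.
(a,b)_13: α=1, u≡5; β=1, v≡3 (mod 13); (5|13)=-1, (3|13)=+1; sign (−1)^0·-1^1·+1^1 = -1.
(a,b)_∞: sgn(-1885)=−, sgn(11310)=+, so +1.
(a,b)_29: α=1, u≡7; β=1, v≡20 (mod 29); (7|29)=+1, (20|29)=+1; sign (−1)^0·+1^1·+1^1 = +1.
(a,b)_5: α=5, u≡3; β=-1, v≡2 (mod 5); (3|5)=-1, (2|5)=-1; sign (−1)^0·-1^-1·-1^5 = +1.
(a,b)_3: α=0, u≡2; β=1, v≡2 (mod 3); (2|3)=-1, (2|3)=-1; sign (−1)^0·-1^1·-1^0 = -1.
(a,b)_17: α=0, u≡4; β=2, v≡14 (mod 17); (4|17)=+1, (14|17)=-1; sign (−1)^0·+1^2·-1^0 = +1.
(a,b)_2: α=4, β=3; u≡3, v≡7 (mod 8); ε(u)ε(v)=1·1, αω(v)=4·0, βω(u)=3·1; sum ≡ 0  ⇒  +1.
(-1885, 11310 / ℚ) ramifies at {3, 13}: a division algebra.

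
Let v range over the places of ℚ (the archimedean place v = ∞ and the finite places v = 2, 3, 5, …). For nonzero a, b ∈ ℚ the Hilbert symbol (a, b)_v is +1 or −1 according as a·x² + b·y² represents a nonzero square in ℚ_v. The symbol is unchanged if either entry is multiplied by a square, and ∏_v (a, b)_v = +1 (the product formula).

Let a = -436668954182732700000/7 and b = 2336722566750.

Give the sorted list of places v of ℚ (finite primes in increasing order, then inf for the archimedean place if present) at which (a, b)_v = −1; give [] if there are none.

[3, 5, 7, 11]

(a, b) ≡ (-17290, 6270) mod (ℚ^×)²; places V = {2, 3, 5, 7, 11, 13, 19, ∞}.
(a,b)_5: α=5, u≡3; β=3, v≡4 (mod 5); (3|5)=-1, (4|5)=+1; sign (−1)^0·-1^3·+1^5 = -1.
(a,b)_19: α=1, u≡10; β=1, v≡7 (mod 19); (10|19)=-1, (7|19)=+1; sign (−1)^1·-1^1·+1^1 = +1.
(a,b)_7: α=-1, u≡2; β=0, v≡5 (mod 7); (2|7)=+1, (5|7)=-1; sign (−1)^0·+1^0·-1^-1 = -1.
(a,b)_∞: sgn(-17290)=−, sgn(6270)=+, so +1.
(a,b)_13: α=3, u≡1; β=2, v≡10 (mod 13); (1|13)=+1, (10|13)=+1; sign (−1)^0·+1^2·+1^3 = +1.
(a,b)_3: α=10, u≡2; β=7, v≡2 (mod 3); (2|3)=-1, (2|3)=-1; sign (−1)^0·-1^7·-1^10 = -1.
(a,b)_2: α=5, β=1; u≡3, v≡7 (mod 8); ε(u)ε(v)=1·1, αω(v)=5·0, βω(u)=1·1; sum ≡ 0  ⇒  +1.
(a,b)_11: α=6, u≡6; β=3, v≡5 (mod 11); (6|11)=-1, (5|11)=+1; sign (−1)^0·-1^3·+1^6 = -1.
|Ram(-17290, 6270)| = 4, even; anisotropic at {3, 5, 7, 11}.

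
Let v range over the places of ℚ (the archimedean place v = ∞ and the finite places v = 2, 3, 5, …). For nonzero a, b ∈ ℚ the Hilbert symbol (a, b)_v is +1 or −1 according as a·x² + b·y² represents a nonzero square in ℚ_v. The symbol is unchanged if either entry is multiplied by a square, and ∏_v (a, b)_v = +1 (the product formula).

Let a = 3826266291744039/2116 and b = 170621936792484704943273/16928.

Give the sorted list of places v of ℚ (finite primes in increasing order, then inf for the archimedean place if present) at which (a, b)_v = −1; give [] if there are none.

(a, b) ≡ (31, 157586) mod (ℚ^×)²; places V = {2, 3, 11, 13, 19, 23, 29, 31, 47, ∞}.
(a,b)_23: α=-2, u≡13; β=-2, v≡16 (mod 23); (13|23)=+1, (16|23)=+1; sign (−1)^0·+1^-2·+1^-2 = +1.
(a,b)_19: α=2, u≡15; β=3, v≡3 (mod 19); (15|19)=-1, (3|19)=-1; sign (−1)^0·-1^3·-1^2 = -1.
(a,b)_2: α=-2, β=-5; u≡7, v≡1 (mod 8); ε(u)ε(v)=1·0, αω(v)=-2·0, βω(u)=-5·0; sum ≡ 0  ⇒  +1.
(a,b)_∞: sgn(31)=+, sgn(157586)=+, so +1.
(a,b)_13: α=2, u≡5; β=3, v≡7 (mod 13); (5|13)=-1, (7|13)=-1; sign (−1)^0·-1^3·-1^2 = -1.
(a,b)_3: α=2, u≡1; β=2, v≡2 (mod 3); (1|3)=+1, (2|3)=-1; sign (−1)^0·+1^2·-1^2 = +1.
(a,b)_11: α=2, u≡3; β=1, v≡3 (mod 11); (3|11)=+1, (3|11)=+1; sign (−1)^0·+1^1·+1^2 = +1.
(a,b)_31: α=1, u≡16; β=2, v≡17 (mod 31); (16|31)=+1, (17|31)=-1; sign (−1)^0·+1^2·-1^1 = -1.
(a,b)_47: α=2, u≡40; β=4, v≡37 (mod 47); (40|47)=-1, (37|47)=+1; sign (−1)^0·-1^4·+1^2 = +1.
(a,b)_29: α=2, u≡18; β=3, v≡3 (mod 29); (18|29)=-1, (3|29)=-1; sign (−1)^0·-1^3·-1^2 = -1.
Ram(31, 157586) = {13, 19, 29, 31}; no ℚ_13-point on the conic.

[13, 19, 29, 31]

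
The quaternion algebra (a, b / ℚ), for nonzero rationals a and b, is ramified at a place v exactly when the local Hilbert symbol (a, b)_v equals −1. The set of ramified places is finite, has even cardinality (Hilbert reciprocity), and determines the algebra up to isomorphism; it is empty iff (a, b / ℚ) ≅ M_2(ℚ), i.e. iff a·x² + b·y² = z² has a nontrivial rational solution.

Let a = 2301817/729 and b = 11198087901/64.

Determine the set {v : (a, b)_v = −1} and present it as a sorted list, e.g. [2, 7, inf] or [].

Mod squares: a ≡ 2737, b ≡ 35581. Check v ∈ {∞, 2, 3, 7, 11, 13, 17, 23, 29}.
v=∞: 2737 > 0 and 35581 > 0  ⇒  (a,b)_∞ = +1.
v=13: a=13^0·(≡11), b=13^1·(≡11) mod 13; (11|13)=-1, (11|13)=-1; (−1)^{0·1·6}·(-1)^1·(-1)^0 = -1.
v=11: a=11^0·(≡4), b=11^2·(≡10) mod 11; (4|11)=+1, (10|11)=-1; (−1)^{0·2·5}·(+1)^2·(-1)^0 = +1.
v=2: v_2(a)=0, v_2(b)=-6; units ≡ 1, 5 (mod 8); ε·ε+αω+βω = 0·0+0·1+-6·0 ≡ 0  ⇒  (a,b)_2 = +1.
v=3: a=3^-6·(≡1), b=3^2·(≡1) mod 3; (1|3)=+1, (1|3)=+1; (−1)^{-6·2·1}·(+1)^2·(+1)^-6 = +1.
v=23: a=23^1·(≡9), b=23^1·(≡4) mod 23; (9|23)=+1, (4|23)=+1; (−1)^{1·1·11}·(+1)^1·(+1)^1 = -1.
v=17: a=17^1·(≡2), b=17^3·(≡8) mod 17; (2|17)=+1, (8|17)=+1; (−1)^{1·3·8}·(+1)^3·(+1)^1 = +1.
v=29: a=29^2·(≡10), b=29^0·(≡15) mod 29; (10|29)=-1, (15|29)=-1; (−1)^{2·0·14}·(-1)^0·(-1)^2 = +1.
v=7: a=7^1·(≡6), b=7^1·(≡1) mod 7; (6|7)=-1, (1|7)=+1; (−1)^{1·1·3}·(-1)^1·(+1)^1 = +1.
(2737, 35581 / ℚ) ramifies at {13, 23}: a division algebra.

[13, 23]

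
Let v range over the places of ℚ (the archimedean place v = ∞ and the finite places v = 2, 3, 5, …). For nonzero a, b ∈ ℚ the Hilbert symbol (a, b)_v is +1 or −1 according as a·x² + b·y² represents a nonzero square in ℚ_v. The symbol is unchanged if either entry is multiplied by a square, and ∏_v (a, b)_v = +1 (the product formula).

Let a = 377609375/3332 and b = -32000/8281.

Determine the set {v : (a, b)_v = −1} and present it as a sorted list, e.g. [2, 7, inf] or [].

(a, b) ≡ (2431, -5) mod (ℚ^×)²; places V = {2, 5, 7, 11, 13, 17, ∞}.
(a,b)_2: α=-2, β=8; u≡7, v≡3 (mod 8); ε(u)ε(v)=1·1, αω(v)=-2·1, βω(u)=8·0; sum ≡ 1  ⇒  -1.
(a,b)_7: α=-2, u≡2; β=-2, v≡4 (mod 7); (2|7)=+1, (4|7)=+1; sign (−1)^0·+1^-2·+1^-2 = +1.
(a,b)_17: α=-1, u≡6; β=0, v≡14 (mod 17); (6|17)=-1, (14|17)=-1; sign (−1)^0·-1^0·-1^-1 = -1.
(a,b)_13: α=3, u≡7; β=-2, v≡11 (mod 13); (7|13)=-1, (11|13)=-1; sign (−1)^0·-1^-2·-1^3 = -1.
(a,b)_11: α=1, u≡4; β=0, v≡6 (mod 11); (4|11)=+1, (6|11)=-1; sign (−1)^0·+1^0·-1^1 = -1.
(a,b)_5: α=6, u≡1; β=3, v≡4 (mod 5); (1|5)=+1, (4|5)=+1; sign (−1)^0·+1^3·+1^6 = +1.
(a,b)_∞: sgn(2431)=+, sgn(-5)=−, so +1.
(2431, -5 / ℚ) ramifies at {2, 11, 13, 17}: a division algebra.

[2, 11, 13, 17]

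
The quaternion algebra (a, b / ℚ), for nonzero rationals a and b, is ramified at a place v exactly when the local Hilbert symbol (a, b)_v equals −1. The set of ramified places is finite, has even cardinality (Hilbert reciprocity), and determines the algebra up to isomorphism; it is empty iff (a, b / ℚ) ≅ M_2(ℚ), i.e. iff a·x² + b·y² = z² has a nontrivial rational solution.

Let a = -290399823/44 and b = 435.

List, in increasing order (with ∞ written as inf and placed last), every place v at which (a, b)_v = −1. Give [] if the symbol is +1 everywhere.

Mod squares: a ≡ -957, b ≡ 435. Check v ∈ {∞, 2, 3, 5, 7, 11, 29}.
v=7: a=7^2·(≡1), b=7^0·(≡1) mod 7; (1|7)=+1, (1|7)=+1; (−1)^{2·0·3}·(+1)^0·(+1)^2 = +1.
v=5: a=5^0·(≡3), b=5^1·(≡2) mod 5; (3|5)=-1, (2|5)=-1; (−1)^{0·1·2}·(-1)^1·(-1)^0 = -1.
v=∞: -957 < 0 and 435 > 0  ⇒  (a,b)_∞ = +1.
v=2: v_2(a)=-2, v_2(b)=0; units ≡ 3, 3 (mod 8); ε·ε+αω+βω = 1·1+-2·1+0·1 ≡ 1  ⇒  (a,b)_2 = -1.
v=29: a=29^3·(≡24), b=29^1·(≡15) mod 29; (24|29)=+1, (15|29)=-1; (−1)^{3·1·14}·(+1)^1·(-1)^3 = -1.
v=11: a=11^-1·(≡3), b=11^0·(≡6) mod 11; (3|11)=+1, (6|11)=-1; (−1)^{-1·0·5}·(+1)^0·(-1)^-1 = -1.
v=3: a=3^5·(≡2), b=3^1·(≡1) mod 3; (2|3)=-1, (1|3)=+1; (−1)^{5·1·1}·(-1)^1·(+1)^5 = +1.
|Ram(-957, 435)| = 4, even; anisotropic at {2, 5, 11, 29}.

[2, 5, 11, 29]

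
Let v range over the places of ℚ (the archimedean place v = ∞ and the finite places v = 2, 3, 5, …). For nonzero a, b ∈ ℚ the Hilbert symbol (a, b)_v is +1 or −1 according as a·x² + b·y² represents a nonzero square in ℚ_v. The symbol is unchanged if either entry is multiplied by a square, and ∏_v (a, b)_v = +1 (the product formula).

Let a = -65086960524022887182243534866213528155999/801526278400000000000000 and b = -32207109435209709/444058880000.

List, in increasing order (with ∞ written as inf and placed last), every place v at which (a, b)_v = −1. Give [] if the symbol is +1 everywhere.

[3, 7, 11, inf]

(a, b) ≡ (-231, -42) mod (ℚ^×)²; places V = {2, 3, 5, 7, 11, 13, 19, 23, 31, ∞}.
(a,b)_∞: sgn(-231)=−, sgn(-42)=−, so -1.
(a,b)_23: α=4, u≡11; β=2, v≡6 (mod 23); (11|23)=-1, (6|23)=+1; sign (−1)^0·-1^2·+1^4 = +1.
(a,b)_19: α=-4, u≡5; β=-2, v≡14 (mod 19); (5|19)=+1, (14|19)=-1; sign (−1)^0·+1^-2·-1^-4 = +1.
(a,b)_7: α=15, u≡2; β=5, v≡2 (mod 7); (2|7)=+1, (2|7)=+1; sign (−1)^1·+1^5·+1^15 = -1.
(a,b)_13: α=6, u≡1; β=2, v≡3 (mod 13); (1|13)=+1, (3|13)=+1; sign (−1)^0·+1^2·+1^6 = +1.
(a,b)_11: α=3, u≡4; β=2, v≡10 (mod 11); (4|11)=+1, (10|11)=-1; sign (−1)^0·+1^2·-1^3 = -1.
(a,b)_2: α=-20, β=-11; u≡1, v≡3 (mod 8); ε(u)ε(v)=0·1, αω(v)=-20·1, βω(u)=-11·0; sum ≡ 0  ⇒  +1.
(a,b)_31: α=-2, u≡12; β=-2, v≡18 (mod 31); (12|31)=-1, (18|31)=+1; sign (−1)^0·-1^-2·+1^-2 = +1.
(a,b)_5: α=-14, u≡1; β=-4, v≡2 (mod 5); (1|5)=+1, (2|5)=-1; sign (−1)^0·+1^-4·-1^-14 = +1.
(a,b)_3: α=27, u≡1; β=11, v≡1 (mod 3); (1|3)=+1, (1|3)=+1; sign (−1)^1·+1^11·+1^27 = -1.
(-231, -42 / ℚ) ramifies at {3, 7, 11, ∞}: a division algebra.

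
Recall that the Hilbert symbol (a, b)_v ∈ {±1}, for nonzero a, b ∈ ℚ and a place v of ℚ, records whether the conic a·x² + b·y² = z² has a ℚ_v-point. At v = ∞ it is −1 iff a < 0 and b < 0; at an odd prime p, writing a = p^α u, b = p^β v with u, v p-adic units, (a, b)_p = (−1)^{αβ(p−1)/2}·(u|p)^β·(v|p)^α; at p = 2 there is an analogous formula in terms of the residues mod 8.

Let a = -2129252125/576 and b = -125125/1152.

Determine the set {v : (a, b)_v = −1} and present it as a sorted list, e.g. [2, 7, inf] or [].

[7, 13, 17, inf]

(a, b) ≡ (-85, -10010) mod (ℚ^×)²; places V = {2, 3, 5, 7, 11, 13, 17, ∞}.
(a,b)_13: α=2, u≡5; β=1, v≡1 (mod 13); (5|13)=-1, (1|13)=+1; sign (−1)^0·-1^1·+1^2 = -1.
(a,b)_7: α=2, u≡3; β=1, v≡6 (mod 7); (3|7)=-1, (6|7)=-1; sign (−1)^0·-1^1·-1^2 = -1.
(a,b)_5: α=3, u≡3; β=3, v≡2 (mod 5); (3|5)=-1, (2|5)=-1; sign (−1)^0·-1^3·-1^3 = +1.
(a,b)_∞: sgn(-85)=−, sgn(-10010)=−, so -1.
(a,b)_2: α=-6, β=-7; u≡3, v≡3 (mod 8); ε(u)ε(v)=1·1, αω(v)=-6·1, βω(u)=-7·1; sum ≡ 0  ⇒  +1.
(a,b)_3: α=-2, u≡2; β=-2, v≡1 (mod 3); (2|3)=-1, (1|3)=+1; sign (−1)^0·-1^-2·+1^-2 = +1.
(a,b)_17: α=1, u≡12; β=0, v≡14 (mod 17); (12|17)=-1, (14|17)=-1; sign (−1)^0·-1^0·-1^1 = -1.
(a,b)_11: α=2, u≡1; β=1, v≡4 (mod 11); (1|11)=+1, (4|11)=+1; sign (−1)^0·+1^1·+1^2 = +1.
Ram(-85, -10010) = {7, 13, 17, ∞}; no ℚ_7-point on the conic.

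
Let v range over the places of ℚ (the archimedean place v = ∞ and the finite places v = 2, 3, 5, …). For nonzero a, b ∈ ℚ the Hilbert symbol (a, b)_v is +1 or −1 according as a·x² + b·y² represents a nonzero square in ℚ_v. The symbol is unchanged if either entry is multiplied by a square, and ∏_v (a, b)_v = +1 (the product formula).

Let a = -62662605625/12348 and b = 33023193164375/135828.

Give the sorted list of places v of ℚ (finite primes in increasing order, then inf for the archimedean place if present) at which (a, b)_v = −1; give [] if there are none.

[17, 31]

(a, b) ≡ (-7, 40579) mod (ℚ^×)²; places V = {2, 3, 5, 7, 11, 17, 19, 31, ∞}.
(a,b)_2: α=-2, β=-2; u≡1, v≡3 (mod 8); ε(u)ε(v)=0·1, αω(v)=-2·1, βω(u)=-2·0; sum ≡ 0  ⇒  +1.
(a,b)_3: α=-2, u≡2; β=-2, v≡1 (mod 3); (2|3)=-1, (1|3)=+1; sign (−1)^0·-1^-2·+1^-2 = +1.
(a,b)_7: α=-3, u≡3; β=-3, v≡2 (mod 7); (3|7)=-1, (2|7)=+1; sign (−1)^1·-1^-3·+1^-3 = +1.
(a,b)_11: α=0, u≡3; β=-1, v≡3 (mod 11); (3|11)=+1, (3|11)=+1; sign (−1)^0·+1^-1·+1^0 = +1.
(a,b)_31: α=2, u≡24; β=3, v≡8 (mod 31); (24|31)=-1, (8|31)=+1; sign (−1)^0·-1^3·+1^2 = -1.
(a,b)_∞: sgn(-7)=−, sgn(40579)=+, so +1.
(a,b)_17: α=2, u≡7; β=3, v≡5 (mod 17); (7|17)=-1, (5|17)=-1; sign (−1)^0·-1^3·-1^2 = -1.
(a,b)_19: α=2, u≡13; β=2, v≡18 (mod 19); (13|19)=-1, (18|19)=-1; sign (−1)^0·-1^2·-1^2 = +1.
(a,b)_5: α=4, u≡2; β=4, v≡1 (mod 5); (2|5)=-1, (1|5)=+1; sign (−1)^0·-1^4·+1^4 = +1.
(-7, 40579 / ℚ) ramifies at {17, 31}: a division algebra.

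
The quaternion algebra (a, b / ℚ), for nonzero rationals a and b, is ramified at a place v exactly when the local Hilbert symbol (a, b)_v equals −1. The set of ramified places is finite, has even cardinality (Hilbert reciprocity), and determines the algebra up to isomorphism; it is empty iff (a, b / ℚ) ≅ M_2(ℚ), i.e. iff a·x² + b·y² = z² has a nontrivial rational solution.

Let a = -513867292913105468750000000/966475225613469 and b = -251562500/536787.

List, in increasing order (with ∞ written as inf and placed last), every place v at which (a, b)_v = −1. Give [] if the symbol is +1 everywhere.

Mod squares: a ≡ -303263142, b ≡ -483. Check v ∈ {∞, 2, 3, 5, 7, 11, 13, 17, 19, 23, 29, 31, 41, 47}.
v=∞: -303263142 < 0 and -483 < 0  ⇒  (a,b)_∞ = -1.
v=3: a=3^-1·(≡1), b=3^-5·(≡1) mod 3; (1|3)=+1, (1|3)=+1; (−1)^{-1·-5·1}·(+1)^-5·(+1)^-1 = -1.
v=17: a=17^2·(≡11), b=17^0·(≡14) mod 17; (11|17)=-1, (14|17)=-1; (−1)^{2·0·8}·(-1)^0·(-1)^2 = +1.
v=41: a=41^1·(≡5), b=41^0·(≡39) mod 41; (5|41)=+1, (39|41)=+1; (−1)^{1·0·20}·(+1)^0·(+1)^1 = +1.
v=2: v_2(a)=7, v_2(b)=2; units ≡ 5, 5 (mod 8); ε·ε+αω+βω = 0·0+7·1+2·1 ≡ 1  ⇒  (a,b)_2 = -1.
v=29: a=29^2·(≡18), b=29^0·(≡19) mod 29; (18|29)=-1, (19|29)=-1; (−1)^{2·0·14}·(-1)^0·(-1)^2 = +1.
v=13: a=13^-1·(≡7), b=13^0·(≡8) mod 13; (7|13)=-1, (8|13)=-1; (−1)^{-1·0·6}·(-1)^0·(-1)^-1 = -1.
v=47: a=47^-6·(≡18), b=47^-2·(≡14) mod 47; (18|47)=+1, (14|47)=+1; (−1)^{-6·-2·23}·(+1)^-2·(+1)^-6 = +1.
v=7: a=7^1·(≡2), b=7^1·(≡4) mod 7; (2|7)=+1, (4|7)=+1; (−1)^{1·1·3}·(+1)^1·(+1)^1 = -1.
v=5: a=5^16·(≡3), b=5^8·(≡3) mod 5; (3|5)=-1, (3|5)=-1; (−1)^{16·8·2}·(-1)^8·(-1)^16 = +1.
v=23: a=23^3·(≡14), b=23^1·(≡8) mod 23; (14|23)=-1, (8|23)=+1; (−1)^{3·1·11}·(-1)^1·(+1)^3 = +1.
v=11: a=11^-2·(≡5), b=11^0·(≡1) mod 11; (5|11)=+1, (1|11)=+1; (−1)^{-2·0·5}·(+1)^0·(+1)^-2 = +1.
v=19: a=19^-1·(≡7), b=19^0·(≡11) mod 19; (7|19)=+1, (11|19)=+1; (−1)^{-1·0·9}·(+1)^0·(+1)^-1 = +1.
v=31: a=31^1·(≡5), b=31^0·(≡15) mod 31; (5|31)=+1, (15|31)=-1; (−1)^{1·0·15}·(+1)^0·(-1)^1 = -1.
|Ram(-303263142, -483)| = 6, even; anisotropic at {2, 3, 7, 13, 31, ∞}.

[2, 3, 7, 13, 31, inf]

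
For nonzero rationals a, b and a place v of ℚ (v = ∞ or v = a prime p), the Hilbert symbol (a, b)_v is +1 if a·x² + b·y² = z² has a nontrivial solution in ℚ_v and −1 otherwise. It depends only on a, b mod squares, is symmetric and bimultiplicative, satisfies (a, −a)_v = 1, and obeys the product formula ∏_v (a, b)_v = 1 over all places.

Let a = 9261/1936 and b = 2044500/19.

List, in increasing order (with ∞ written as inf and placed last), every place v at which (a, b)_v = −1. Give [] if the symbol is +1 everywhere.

[19, 29]

Mod squares: a ≡ 21, b ≡ 388455. Check v ∈ {∞, 2, 3, 5, 7, 11, 19, 29, 47}.
v=5: a=5^0·(≡1), b=5^3·(≡4) mod 5; (1|5)=+1, (4|5)=+1; (−1)^{0·3·2}·(+1)^3·(+1)^0 = +1.
v=2: v_2(a)=-4, v_2(b)=2; units ≡ 5, 7 (mod 8); ε·ε+αω+βω = 0·1+-4·0+2·1 ≡ 0  ⇒  (a,b)_2 = +1.
v=7: a=7^3·(≡5), b=7^0·(≡2) mod 7; (5|7)=-1, (2|7)=+1; (−1)^{3·0·3}·(-1)^0·(+1)^3 = +1.
v=19: a=19^0·(≡15), b=19^-1·(≡5) mod 19; (15|19)=-1, (5|19)=+1; (−1)^{0·-1·9}·(-1)^-1·(+1)^0 = -1.
v=29: a=29^0·(≡11), b=29^1·(≡26) mod 29; (11|29)=-1, (26|29)=-1; (−1)^{0·1·14}·(-1)^1·(-1)^0 = -1.
v=47: a=47^0·(≡42), b=47^1·(≡31) mod 47; (42|47)=+1, (31|47)=-1; (−1)^{0·1·23}·(+1)^1·(-1)^0 = +1.
v=∞: 21 > 0 and 388455 > 0  ⇒  (a,b)_∞ = +1.
v=3: a=3^3·(≡1), b=3^1·(≡2) mod 3; (1|3)=+1, (2|3)=-1; (−1)^{3·1·1}·(+1)^1·(-1)^3 = +1.
v=11: a=11^-2·(≡2), b=11^0·(≡5) mod 11; (2|11)=-1, (5|11)=+1; (−1)^{-2·0·5}·(-1)^0·(+1)^-2 = +1.
(21, 388455 / ℚ) ramifies at {19, 29}: a division algebra.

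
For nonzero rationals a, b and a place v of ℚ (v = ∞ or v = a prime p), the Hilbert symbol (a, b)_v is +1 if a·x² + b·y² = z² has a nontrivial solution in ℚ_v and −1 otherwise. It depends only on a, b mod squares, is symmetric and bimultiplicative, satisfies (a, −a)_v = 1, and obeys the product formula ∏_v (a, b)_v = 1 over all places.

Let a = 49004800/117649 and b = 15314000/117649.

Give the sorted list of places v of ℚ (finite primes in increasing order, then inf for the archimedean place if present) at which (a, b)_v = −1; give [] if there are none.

[5, 13, 19, 31]

(a, b) ≡ (7657, 38285) mod (ℚ^×)²; places V = {2, 5, 7, 13, 19, 31, ∞}.
(a,b)_31: α=1, u≡12; β=1, v≡27 (mod 31); (12|31)=-1, (27|31)=-1; sign (−1)^1·-1^1·-1^1 = -1.
(a,b)_13: α=1, u≡10; β=1, v≡8 (mod 13); (10|13)=+1, (8|13)=-1; sign (−1)^0·+1^1·-1^1 = -1.
(a,b)_2: α=8, β=4; u≡1, v≡5 (mod 8); ε(u)ε(v)=0·0, αω(v)=8·1, βω(u)=4·0; sum ≡ 0  ⇒  +1.
(a,b)_5: α=2, u≡3; β=3, v≡3 (mod 5); (3|5)=-1, (3|5)=-1; sign (−1)^0·-1^3·-1^2 = -1.
(a,b)_∞: sgn(7657)=+, sgn(38285)=+, so +1.
(a,b)_7: α=-6, u≡5; β=-6, v≡2 (mod 7); (5|7)=-1, (2|7)=+1; sign (−1)^0·-1^-6·+1^-6 = +1.
(a,b)_19: α=1, u≡7; β=1, v≡1 (mod 19); (7|19)=+1, (1|19)=+1; sign (−1)^1·+1^1·+1^1 = -1.
|Ram(7657, 38285)| = 4, even; anisotropic at {5, 13, 19, 31}.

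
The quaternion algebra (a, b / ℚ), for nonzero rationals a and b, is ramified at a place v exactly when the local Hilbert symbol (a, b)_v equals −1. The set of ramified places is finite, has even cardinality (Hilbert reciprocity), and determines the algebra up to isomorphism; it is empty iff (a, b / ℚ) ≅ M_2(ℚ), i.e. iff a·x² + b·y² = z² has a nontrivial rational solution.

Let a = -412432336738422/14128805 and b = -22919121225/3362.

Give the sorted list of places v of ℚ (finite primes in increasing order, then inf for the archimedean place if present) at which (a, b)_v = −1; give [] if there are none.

Mod squares: a ≡ -910, b ≡ -2002. Check v ∈ {∞, 2, 3, 5, 7, 11, 13, 29, 41}.
v=∞: -910 < 0 and -2002 < 0  ⇒  (a,b)_∞ = -1.
v=5: a=5^-1·(≡3), b=5^2·(≡3) mod 5; (3|5)=-1, (3|5)=-1; (−1)^{-1·2·2}·(-1)^2·(-1)^-1 = -1.
v=11: a=11^6·(≡1), b=11^3·(≡5) mod 11; (1|11)=+1, (5|11)=+1; (−1)^{6·3·5}·(+1)^3·(+1)^6 = +1.
v=7: a=7^1·(≡5), b=7^1·(≡4) mod 7; (5|7)=-1, (4|7)=+1; (−1)^{1·1·3}·(-1)^1·(+1)^1 = +1.
v=41: a=41^-4·(≡33), b=41^-2·(≡6) mod 41; (33|41)=+1, (6|41)=-1; (−1)^{-4·-2·20}·(+1)^-2·(-1)^-4 = +1.
v=2: v_2(a)=1, v_2(b)=-1; units ≡ 1, 7 (mod 8); ε·ε+αω+βω = 0·1+1·0+-1·0 ≡ 0  ⇒  (a,b)_2 = +1.
v=13: a=13^3·(≡8), b=13^1·(≡5) mod 13; (8|13)=-1, (5|13)=-1; (−1)^{3·1·6}·(-1)^1·(-1)^3 = +1.
v=29: a=29^2·(≡10), b=29^2·(≡13) mod 29; (10|29)=-1, (13|29)=+1; (−1)^{2·2·14}·(-1)^2·(+1)^2 = +1.
v=3: a=3^2·(≡2), b=3^2·(≡2) mod 3; (2|3)=-1, (2|3)=-1; (−1)^{2·2·1}·(-1)^2·(-1)^2 = +1.
Ram(-910, -2002) = {5, ∞}; no ℚ_5-point on the conic.

[5, inf]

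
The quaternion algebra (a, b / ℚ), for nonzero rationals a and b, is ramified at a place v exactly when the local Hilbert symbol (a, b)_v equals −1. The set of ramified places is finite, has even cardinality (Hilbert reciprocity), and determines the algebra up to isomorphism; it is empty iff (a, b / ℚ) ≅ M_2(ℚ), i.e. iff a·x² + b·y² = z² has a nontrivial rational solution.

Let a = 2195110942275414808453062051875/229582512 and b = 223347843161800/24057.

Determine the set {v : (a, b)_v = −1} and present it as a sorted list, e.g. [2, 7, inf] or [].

(a, b) ≡ (167649, 21714) mod (ℚ^×)²; places V = {2, 3, 5, 7, 11, 29, 41, 47, ∞}.
(a,b)_5: α=4, u≡4; β=2, v≡1 (mod 5); (4|5)=+1, (1|5)=+1; sign (−1)^0·+1^2·+1^4 = +1.
(a,b)_41: α=5, u≡15; β=2, v≡16 (mod 41); (15|41)=-1, (16|41)=+1; sign (−1)^0·-1^2·+1^5 = +1.
(a,b)_∞: sgn(167649)=+, sgn(21714)=+, so +1.
(a,b)_3: α=-15, u≡2; β=-7, v≡2 (mod 3); (2|3)=-1, (2|3)=-1; sign (−1)^1·-1^-7·-1^-15 = -1.
(a,b)_2: α=-4, β=3; u≡1, v≡1 (mod 8); ε(u)ε(v)=0·0, αω(v)=-4·0, βω(u)=3·0; sum ≡ 0  ⇒  +1.
(a,b)_7: α=6, u≡5; β=5, v≡4 (mod 7); (5|7)=-1, (4|7)=+1; sign (−1)^0·-1^5·+1^6 = -1.
(a,b)_29: α=5, u≡8; β=2, v≡25 (mod 29); (8|29)=-1, (25|29)=+1; sign (−1)^0·-1^2·+1^5 = +1.
(a,b)_47: α=3, u≡37; β=1, v≡39 (mod 47); (37|47)=+1, (39|47)=-1; sign (−1)^1·+1^1·-1^3 = +1.
(a,b)_11: α=2, u≡3; β=-1, v≡3 (mod 11); (3|11)=+1, (3|11)=+1; sign (−1)^0·+1^-1·+1^2 = +1.
|Ram(167649, 21714)| = 2, even; anisotropic at {3, 7}.

[3, 7]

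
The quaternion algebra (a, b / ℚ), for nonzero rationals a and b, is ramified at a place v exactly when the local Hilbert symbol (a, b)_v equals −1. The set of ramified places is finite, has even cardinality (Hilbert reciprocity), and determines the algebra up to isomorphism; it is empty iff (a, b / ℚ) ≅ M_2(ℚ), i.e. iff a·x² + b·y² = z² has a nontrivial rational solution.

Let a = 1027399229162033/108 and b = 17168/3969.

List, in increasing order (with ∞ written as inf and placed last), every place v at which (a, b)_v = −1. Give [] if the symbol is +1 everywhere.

[3, 29]

Mod squares: a ≡ 11571, b ≡ 1073. Check v ∈ {∞, 2, 3, 7, 13, 19, 29, 37}.
v=7: a=7^1·(≡1), b=7^-2·(≡1) mod 7; (1|7)=+1, (1|7)=+1; (−1)^{1·-2·3}·(+1)^-2·(+1)^1 = +1.
v=∞: 11571 > 0 and 1073 > 0  ⇒  (a,b)_∞ = +1.
v=19: a=19^1·(≡9), b=19^0·(≡4) mod 19; (9|19)=+1, (4|19)=+1; (−1)^{1·0·9}·(+1)^0·(+1)^1 = +1.
v=3: a=3^-3·(≡2), b=3^-4·(≡2) mod 3; (2|3)=-1, (2|3)=-1; (−1)^{-3·-4·1}·(-1)^-4·(-1)^-3 = -1.
v=13: a=13^2·(≡12), b=13^0·(≡2) mod 13; (12|13)=+1, (2|13)=-1; (−1)^{2·0·6}·(+1)^0·(-1)^2 = +1.
v=2: v_2(a)=-2, v_2(b)=4; units ≡ 3, 1 (mod 8); ε·ε+αω+βω = 1·0+-2·0+4·1 ≡ 0  ⇒  (a,b)_2 = +1.
v=37: a=37^4·(≡1), b=37^1·(≡2) mod 37; (1|37)=+1, (2|37)=-1; (−1)^{4·1·18}·(+1)^1·(-1)^4 = +1.
v=29: a=29^3·(≡20), b=29^1·(≡26) mod 29; (20|29)=+1, (26|29)=-1; (−1)^{3·1·14}·(+1)^1·(-1)^3 = -1.
(11571, 1073 / ℚ) ramifies at {3, 29}: a division algebra.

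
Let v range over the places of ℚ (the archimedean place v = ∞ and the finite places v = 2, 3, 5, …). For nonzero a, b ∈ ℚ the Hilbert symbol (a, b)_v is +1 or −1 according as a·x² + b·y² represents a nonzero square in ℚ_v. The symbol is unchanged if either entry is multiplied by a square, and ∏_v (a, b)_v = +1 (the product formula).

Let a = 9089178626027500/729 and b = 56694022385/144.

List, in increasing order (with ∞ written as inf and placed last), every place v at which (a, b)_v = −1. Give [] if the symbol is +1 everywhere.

(a, b) ≡ (19, 2187185) mod (ℚ^×)²; places V = {2, 3, 5, 7, 11, 13, 19, 23, ∞}.
(a,b)_13: α=2, u≡2; β=1, v≡1 (mod 13); (2|13)=-1, (1|13)=+1; sign (−1)^0·-1^1·+1^2 = -1.
(a,b)_23: α=2, u≡7; β=3, v≡18 (mod 23); (7|23)=-1, (18|23)=+1; sign (−1)^0·-1^3·+1^2 = -1.
(a,b)_3: α=-6, u≡1; β=-2, v≡2 (mod 3); (1|3)=+1, (2|3)=-1; sign (−1)^0·+1^-2·-1^-6 = +1.
(a,b)_5: α=4, u≡1; β=1, v≡3 (mod 5); (1|5)=+1, (3|5)=-1; sign (−1)^0·+1^1·-1^4 = +1.
(a,b)_7: α=2, u≡6; β=3, v≡3 (mod 7); (6|7)=-1, (3|7)=-1; sign (−1)^0·-1^3·-1^2 = -1.
(a,b)_19: α=3, u≡4; β=1, v≡18 (mod 19); (4|19)=+1, (18|19)=-1; sign (−1)^1·+1^1·-1^3 = +1.
(a,b)_2: α=2, β=-4; u≡3, v≡1 (mod 8); ε(u)ε(v)=1·0, αω(v)=2·0, βω(u)=-4·1; sum ≡ 0  ⇒  +1.
(a,b)_11: α=2, u≡10; β=1, v≡6 (mod 11); (10|11)=-1, (6|11)=-1; sign (−1)^0·-1^1·-1^2 = -1.
(a,b)_∞: sgn(19)=+, sgn(2187185)=+, so +1.
|Ram(19, 2187185)| = 4, even; anisotropic at {7, 11, 13, 23}.

[7, 11, 13, 23]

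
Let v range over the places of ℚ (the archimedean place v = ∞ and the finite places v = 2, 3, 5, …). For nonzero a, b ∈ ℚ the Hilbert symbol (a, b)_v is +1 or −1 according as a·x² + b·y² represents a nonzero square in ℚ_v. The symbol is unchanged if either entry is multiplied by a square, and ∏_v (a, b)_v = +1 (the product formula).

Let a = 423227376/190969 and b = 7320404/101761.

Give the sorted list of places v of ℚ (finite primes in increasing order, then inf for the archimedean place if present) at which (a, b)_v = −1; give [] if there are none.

[3, 17]

Mod squares: a ≡ 17391, b ≡ 221. Check v ∈ {∞, 2, 3, 7, 11, 13, 17, 19, 23, 29, 31}.
v=3: a=3^3·(≡1), b=3^0·(≡2) mod 3; (1|3)=+1, (2|3)=-1; (−1)^{3·0·1}·(+1)^0·(-1)^3 = -1.
v=19: a=19^-2·(≡6), b=19^0·(≡10) mod 19; (6|19)=+1, (10|19)=-1; (−1)^{-2·0·9}·(+1)^0·(-1)^-2 = +1.
v=11: a=11^1·(≡6), b=11^-2·(≡5) mod 11; (6|11)=-1, (5|11)=+1; (−1)^{1·-2·5}·(-1)^-2·(+1)^1 = +1.
v=∞: 17391 > 0 and 221 > 0  ⇒  (a,b)_∞ = +1.
v=17: a=17^1·(≡14), b=17^1·(≡15) mod 17; (14|17)=-1, (15|17)=+1; (−1)^{1·1·8}·(-1)^1·(+1)^1 = -1.
v=29: a=29^0·(≡25), b=29^-2·(≡10) mod 29; (25|29)=+1, (10|29)=-1; (−1)^{0·-2·14}·(+1)^-2·(-1)^0 = +1.
v=7: a=7^0·(≡6), b=7^2·(≡1) mod 7; (6|7)=-1, (1|7)=+1; (−1)^{0·2·3}·(-1)^2·(+1)^0 = +1.
v=23: a=23^-2·(≡9), b=23^0·(≡19) mod 23; (9|23)=+1, (19|23)=-1; (−1)^{-2·0·11}·(+1)^0·(-1)^-2 = +1.
v=31: a=31^1·(≡21), b=31^0·(≡5) mod 31; (21|31)=-1, (5|31)=+1; (−1)^{1·0·15}·(-1)^0·(+1)^1 = +1.
v=13: a=13^2·(≡3), b=13^3·(≡3) mod 13; (3|13)=+1, (3|13)=+1; (−1)^{2·3·6}·(+1)^3·(+1)^2 = +1.
v=2: v_2(a)=4, v_2(b)=2; units ≡ 7, 5 (mod 8); ε·ε+αω+βω = 1·0+4·1+2·0 ≡ 0  ⇒  (a,b)_2 = +1.
Ram(17391, 221) = {3, 17}; no ℚ_3-point on the conic.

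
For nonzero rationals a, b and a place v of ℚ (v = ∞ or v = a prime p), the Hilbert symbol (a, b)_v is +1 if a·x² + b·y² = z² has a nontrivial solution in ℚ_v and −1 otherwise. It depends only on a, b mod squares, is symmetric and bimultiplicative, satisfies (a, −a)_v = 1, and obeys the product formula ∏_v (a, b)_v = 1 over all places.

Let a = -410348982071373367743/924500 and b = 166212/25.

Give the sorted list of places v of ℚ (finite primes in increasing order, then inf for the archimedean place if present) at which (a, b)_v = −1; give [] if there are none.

(a, b) ≡ (-35, 57) mod (ℚ^×)²; places V = {2, 3, 5, 7, 17, 19, 23, 41, 43, ∞}.
(a,b)_2: α=-2, β=2; u≡5, v≡1 (mod 8); ε(u)ε(v)=0·0, αω(v)=-2·0, βω(u)=2·1; sum ≡ 0  ⇒  +1.
(a,b)_41: α=2, u≡22; β=0, v≡36 (mod 41); (22|41)=-1, (36|41)=+1; sign (−1)^0·-1^0·+1^2 = +1.
(a,b)_43: α=-2, u≡26; β=0, v≡11 (mod 43); (26|43)=-1, (11|43)=+1; sign (−1)^0·-1^0·+1^-2 = +1.
(a,b)_17: α=2, u≡9; β=0, v≡11 (mod 17); (9|17)=+1, (11|17)=-1; sign (−1)^0·+1^0·-1^2 = +1.
(a,b)_∞: sgn(-35)=−, sgn(57)=+, so +1.
(a,b)_19: α=4, u≡3; β=1, v≡14 (mod 19); (3|19)=-1, (14|19)=-1; sign (−1)^0·-1^1·-1^4 = -1.
(a,b)_5: α=-3, u≡2; β=-2, v≡2 (mod 5); (2|5)=-1, (2|5)=-1; sign (−1)^0·-1^-2·-1^-3 = -1.
(a,b)_3: α=6, u≡1; β=7, v≡1 (mod 3); (1|3)=+1, (1|3)=+1; sign (−1)^0·+1^7·+1^6 = +1.
(a,b)_7: α=5, u≡4; β=0, v≡1 (mod 7); (4|7)=+1, (1|7)=+1; sign (−1)^0·+1^0·+1^5 = +1.
(a,b)_23: α=2, u≡7; β=0, v≡7 (mod 23); (7|23)=-1, (7|23)=-1; sign (−1)^0·-1^0·-1^2 = +1.
|Ram(-35, 57)| = 2, even; anisotropic at {5, 19}.

[5, 19]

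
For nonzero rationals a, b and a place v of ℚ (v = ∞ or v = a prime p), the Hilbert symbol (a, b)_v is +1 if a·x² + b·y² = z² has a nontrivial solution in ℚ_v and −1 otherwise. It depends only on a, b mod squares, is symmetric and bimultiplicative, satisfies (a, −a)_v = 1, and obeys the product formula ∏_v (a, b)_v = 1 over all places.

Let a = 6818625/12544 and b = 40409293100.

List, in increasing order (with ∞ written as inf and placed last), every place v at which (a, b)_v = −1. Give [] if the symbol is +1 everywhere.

Mod squares: a ≡ 30305, b ≡ 11. Check v ∈ {∞, 2, 3, 5, 7, 11, 19, 29}.
v=2: v_2(a)=-8, v_2(b)=2; units ≡ 1, 3 (mod 8); ε·ε+αω+βω = 0·1+-8·1+2·0 ≡ 0  ⇒  (a,b)_2 = +1.
v=11: a=11^1·(≡9), b=11^3·(≡1) mod 11; (9|11)=+1, (1|11)=+1; (−1)^{1·3·5}·(+1)^3·(+1)^1 = -1.
v=19: a=19^1·(≡15), b=19^2·(≡6) mod 19; (15|19)=-1, (6|19)=+1; (−1)^{1·2·9}·(-1)^2·(+1)^1 = +1.
v=3: a=3^2·(≡2), b=3^0·(≡2) mod 3; (2|3)=-1, (2|3)=-1; (−1)^{2·0·1}·(-1)^0·(-1)^2 = +1.
v=5: a=5^3·(≡1), b=5^2·(≡4) mod 5; (1|5)=+1, (4|5)=+1; (−1)^{3·2·2}·(+1)^2·(+1)^3 = +1.
v=29: a=29^1·(≡5), b=29^2·(≡15) mod 29; (5|29)=+1, (15|29)=-1; (−1)^{1·2·14}·(+1)^2·(-1)^1 = -1.
v=∞: 30305 > 0 and 11 > 0  ⇒  (a,b)_∞ = +1.
v=7: a=7^-2·(≡4), b=7^0·(≡1) mod 7; (4|7)=+1, (1|7)=+1; (−1)^{-2·0·3}·(+1)^0·(+1)^-2 = +1.
|Ram(30305, 11)| = 2, even; anisotropic at {11, 29}.

[11, 29]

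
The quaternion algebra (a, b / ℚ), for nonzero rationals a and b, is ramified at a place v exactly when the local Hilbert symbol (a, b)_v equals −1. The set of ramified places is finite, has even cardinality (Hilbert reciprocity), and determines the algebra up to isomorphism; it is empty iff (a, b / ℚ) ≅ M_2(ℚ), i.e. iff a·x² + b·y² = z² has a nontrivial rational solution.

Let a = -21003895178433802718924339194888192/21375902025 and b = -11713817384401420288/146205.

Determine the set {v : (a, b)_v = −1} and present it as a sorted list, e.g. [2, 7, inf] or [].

[5, 11, 23, 37, 43, inf]

(a, b) ≡ (-10582, -2606015) mod (ℚ^×)²; places V = {2, 3, 5, 7, 11, 13, 17, 19, 23, 31, 37, 43, ∞}.
(a,b)_43: α=2, u≡2; β=1, v≡24 (mod 43); (2|43)=-1, (24|43)=+1; sign (−1)^0·-1^1·+1^2 = -1.
(a,b)_5: α=-2, u≡3; β=-1, v≡2 (mod 5); (3|5)=-1, (2|5)=-1; sign (−1)^0·-1^-1·-1^-2 = -1.
(a,b)_∞: sgn(-10582)=−, sgn(-2606015)=−, so -1.
(a,b)_2: α=29, β=14; u≡5, v≡1 (mod 8); ε(u)ε(v)=0·0, αω(v)=29·0, βω(u)=14·1; sum ≡ 0  ⇒  +1.
(a,b)_13: α=3, u≡5; β=2, v≡10 (mod 13); (5|13)=-1, (10|13)=+1; sign (−1)^0·-1^2·+1^3 = +1.
(a,b)_31: α=2, u≡9; β=1, v≡16 (mod 31); (9|31)=+1, (16|31)=+1; sign (−1)^0·+1^1·+1^2 = +1.
(a,b)_19: α=-4, u≡7; β=-2, v≡9 (mod 19); (7|19)=+1, (9|19)=+1; sign (−1)^0·+1^-2·+1^-4 = +1.
(a,b)_17: α=2, u≡1; β=1, v≡6 (mod 17); (1|17)=+1, (6|17)=-1; sign (−1)^0·+1^1·-1^2 = +1.
(a,b)_37: α=3, u≡10; β=2, v≡8 (mod 37); (10|37)=+1, (8|37)=-1; sign (−1)^0·+1^2·-1^3 = -1.
(a,b)_11: α=1, u≡2; β=2, v≡7 (mod 11); (2|11)=-1, (7|11)=-1; sign (−1)^0·-1^2·-1^1 = -1.
(a,b)_3: α=-8, u≡2; β=-4, v≡1 (mod 3); (2|3)=-1, (1|3)=+1; sign (−1)^0·-1^-4·+1^-8 = +1.
(a,b)_7: α=6, u≡2; β=2, v≡4 (mod 7); (2|7)=+1, (4|7)=+1; sign (−1)^0·+1^2·+1^6 = +1.
(a,b)_23: α=2, u≡22; β=1, v≡1 (mod 23); (22|23)=-1, (1|23)=+1; sign (−1)^0·-1^1·+1^2 = -1.
Ram(-10582, -2606015) = {5, 11, 23, 37, 43, ∞}; no ℚ_5-point on the conic.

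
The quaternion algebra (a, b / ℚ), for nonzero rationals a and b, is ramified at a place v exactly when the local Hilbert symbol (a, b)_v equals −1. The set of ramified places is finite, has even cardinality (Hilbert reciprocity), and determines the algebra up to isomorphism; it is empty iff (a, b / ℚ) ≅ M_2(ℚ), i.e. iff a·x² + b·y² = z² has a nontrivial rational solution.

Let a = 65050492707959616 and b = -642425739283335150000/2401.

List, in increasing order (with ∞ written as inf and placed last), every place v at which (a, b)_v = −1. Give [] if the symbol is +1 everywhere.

[3, 11, 13, 29]

(a, b) ≡ (16269, -715) mod (ℚ^×)²; places V = {2, 3, 5, 7, 11, 13, 17, 29, ∞}.
(a,b)_3: α=3, u≡2; β=2, v≡2 (mod 3); (2|3)=-1, (2|3)=-1; sign (−1)^0·-1^2·-1^3 = -1.
(a,b)_29: α=3, u≡14; β=4, v≡2 (mod 29); (14|29)=-1, (2|29)=-1; sign (−1)^0·-1^4·-1^3 = -1.
(a,b)_2: α=6, β=4; u≡5, v≡5 (mod 8); ε(u)ε(v)=0·0, αω(v)=6·1, βω(u)=4·1; sum ≡ 0  ⇒  +1.
(a,b)_13: α=4, u≡11; β=3, v≡4 (mod 13); (11|13)=-1, (4|13)=+1; sign (−1)^0·-1^3·+1^4 = -1.
(a,b)_∞: sgn(16269)=+, sgn(-715)=−, so +1.
(a,b)_5: α=0, u≡1; β=5, v≡2 (mod 5); (1|5)=+1, (2|5)=-1; sign (−1)^0·+1^5·-1^0 = +1.
(a,b)_17: α=3, u≡5; β=4, v≡15 (mod 17); (5|17)=-1, (15|17)=+1; sign (−1)^0·-1^4·+1^3 = +1.
(a,b)_7: α=0, u≡4; β=-4, v≡3 (mod 7); (4|7)=+1, (3|7)=-1; sign (−1)^0·+1^-4·-1^0 = +1.
(a,b)_11: α=1, u≡4; β=1, v≡5 (mod 11); (4|11)=+1, (5|11)=+1; sign (−1)^1·+1^1·+1^1 = -1.
(16269, -715 / ℚ) ramifies at {3, 11, 13, 29}: a division algebra.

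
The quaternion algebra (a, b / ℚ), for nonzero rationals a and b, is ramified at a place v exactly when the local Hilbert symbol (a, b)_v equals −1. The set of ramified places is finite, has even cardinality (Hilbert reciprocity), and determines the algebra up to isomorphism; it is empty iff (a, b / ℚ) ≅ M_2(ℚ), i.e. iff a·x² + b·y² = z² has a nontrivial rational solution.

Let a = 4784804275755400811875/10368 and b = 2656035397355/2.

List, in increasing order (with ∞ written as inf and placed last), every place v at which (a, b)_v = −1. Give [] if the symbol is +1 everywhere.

Mod squares: a ≡ 73718, b ≡ 3910. Check v ∈ {∞, 2, 3, 5, 17, 23, 29, 31, 41}.
v=31: a=31^3·(≡30), b=31^2·(≡28) mod 31; (30|31)=-1, (28|31)=+1; (−1)^{3·2·15}·(-1)^2·(+1)^3 = +1.
v=3: a=3^-4·(≡2), b=3^0·(≡1) mod 3; (2|3)=-1, (1|3)=+1; (−1)^{-4·0·1}·(-1)^0·(+1)^-4 = +1.
v=∞: 73718 > 0 and 3910 > 0  ⇒  (a,b)_∞ = +1.
v=41: a=41^3·(≡19), b=41^2·(≡3) mod 41; (19|41)=-1, (3|41)=-1; (−1)^{3·2·20}·(-1)^2·(-1)^3 = -1.
v=2: v_2(a)=-7, v_2(b)=-1; units ≡ 3, 3 (mod 8); ε·ε+αω+βω = 1·1+-7·1+-1·1 ≡ 1  ⇒  (a,b)_2 = -1.
v=5: a=5^4·(≡3), b=5^1·(≡3) mod 5; (3|5)=-1, (3|5)=-1; (−1)^{4·1·2}·(-1)^1·(-1)^4 = -1.
v=17: a=17^2·(≡6), b=17^1·(≡16) mod 17; (6|17)=-1, (16|17)=+1; (−1)^{2·1·8}·(-1)^1·(+1)^2 = -1.
v=23: a=23^2·(≡4), b=23^1·(≡18) mod 23; (4|23)=+1, (18|23)=+1; (−1)^{2·1·11}·(+1)^1·(+1)^2 = +1.
v=29: a=29^3·(≡15), b=29^2·(≡5) mod 29; (15|29)=-1, (5|29)=+1; (−1)^{3·2·14}·(-1)^2·(+1)^3 = +1.
Ram(73718, 3910) = {2, 5, 17, 41}; no ℚ_2-point on the conic.

[2, 5, 17, 41]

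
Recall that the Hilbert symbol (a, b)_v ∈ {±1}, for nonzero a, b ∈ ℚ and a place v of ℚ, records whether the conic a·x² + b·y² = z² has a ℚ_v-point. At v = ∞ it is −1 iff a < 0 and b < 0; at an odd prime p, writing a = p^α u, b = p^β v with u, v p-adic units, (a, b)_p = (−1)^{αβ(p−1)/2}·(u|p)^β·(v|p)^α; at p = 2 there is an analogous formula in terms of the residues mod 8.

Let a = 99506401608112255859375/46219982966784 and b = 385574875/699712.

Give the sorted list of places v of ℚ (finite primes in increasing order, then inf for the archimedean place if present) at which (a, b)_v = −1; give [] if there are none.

Mod squares: a ≡ 455, b ≡ 7735. Check v ∈ {∞, 2, 3, 5, 7, 11, 13, 17, 19, 23, 29, 37}.
v=37: a=37^-2·(≡36), b=37^0·(≡19) mod 37; (36|37)=+1, (19|37)=-1; (−1)^{-2·0·18}·(+1)^0·(-1)^-2 = +1.
v=∞: 455 > 0 and 7735 > 0  ⇒  (a,b)_∞ = +1.
v=2: v_2(a)=-12, v_2(b)=-6; units ≡ 7, 7 (mod 8); ε·ε+αω+βω = 1·1+-12·0+-6·0 ≡ 1  ⇒  (a,b)_2 = -1.
v=7: a=7^5·(≡4), b=7^3·(≡5) mod 7; (4|7)=+1, (5|7)=-1; (−1)^{5·3·3}·(+1)^3·(-1)^5 = +1.
v=19: a=19^2·(≡12), b=19^0·(≡10) mod 19; (12|19)=-1, (10|19)=-1; (−1)^{2·0·9}·(-1)^0·(-1)^2 = +1.
v=13: a=13^3·(≡3), b=13^-1·(≡9) mod 13; (3|13)=+1, (9|13)=+1; (−1)^{3·-1·6}·(+1)^-1·(+1)^3 = +1.
v=5: a=5^11·(≡1), b=5^3·(≡2) mod 5; (1|5)=+1, (2|5)=-1; (−1)^{11·3·2}·(+1)^3·(-1)^11 = -1.
v=3: a=3^-4·(≡2), b=3^0·(≡1) mod 3; (2|3)=-1, (1|3)=+1; (−1)^{-4·0·1}·(-1)^0·(+1)^-4 = +1.
v=29: a=29^-2·(≡16), b=29^-2·(≡15) mod 29; (16|29)=+1, (15|29)=-1; (−1)^{-2·-2·14}·(+1)^-2·(-1)^-2 = +1.
v=11: a=11^-2·(≡5), b=11^0·(≡2) mod 11; (5|11)=+1, (2|11)=-1; (−1)^{-2·0·5}·(+1)^0·(-1)^-2 = +1.
v=17: a=17^2·(≡2), b=17^1·(≡4) mod 17; (2|17)=+1, (4|17)=+1; (−1)^{2·1·8}·(+1)^1·(+1)^2 = +1.
v=23: a=23^2·(≡16), b=23^2·(≡20) mod 23; (16|23)=+1, (20|23)=-1; (−1)^{2·2·11}·(+1)^2·(-1)^2 = +1.
Ram(455, 7735) = {2, 5}; no ℚ_2-point on the conic.

[2, 5]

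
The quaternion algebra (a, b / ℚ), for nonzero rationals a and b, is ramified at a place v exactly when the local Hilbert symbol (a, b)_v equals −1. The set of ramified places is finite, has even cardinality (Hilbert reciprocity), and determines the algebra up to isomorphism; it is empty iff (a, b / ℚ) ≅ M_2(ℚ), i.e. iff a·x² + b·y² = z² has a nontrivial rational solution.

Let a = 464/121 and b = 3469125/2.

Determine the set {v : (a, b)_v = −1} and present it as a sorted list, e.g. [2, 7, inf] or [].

Mod squares: a ≡ 29, b ≡ 330. Check v ∈ {∞, 2, 3, 5, 11, 29}.
v=5: a=5^0·(≡4), b=5^3·(≡4) mod 5; (4|5)=+1, (4|5)=+1; (−1)^{0·3·2}·(+1)^3·(+1)^0 = +1.
v=11: a=11^-2·(≡2), b=11^1·(≡8) mod 11; (2|11)=-1, (8|11)=-1; (−1)^{-2·1·5}·(-1)^1·(-1)^-2 = -1.
v=2: v_2(a)=4, v_2(b)=-1; units ≡ 5, 5 (mod 8); ε·ε+αω+βω = 0·0+4·1+-1·1 ≡ 1  ⇒  (a,b)_2 = -1.
v=3: a=3^0·(≡2), b=3^1·(≡2) mod 3; (2|3)=-1, (2|3)=-1; (−1)^{0·1·1}·(-1)^1·(-1)^0 = -1.
v=∞: 29 > 0 and 330 > 0  ⇒  (a,b)_∞ = +1.
v=29: a=29^1·(≡9), b=29^2·(≡18) mod 29; (9|29)=+1, (18|29)=-1; (−1)^{1·2·14}·(+1)^2·(-1)^1 = -1.
|Ram(29, 330)| = 4, even; anisotropic at {2, 3, 11, 29}.

[2, 3, 11, 29]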